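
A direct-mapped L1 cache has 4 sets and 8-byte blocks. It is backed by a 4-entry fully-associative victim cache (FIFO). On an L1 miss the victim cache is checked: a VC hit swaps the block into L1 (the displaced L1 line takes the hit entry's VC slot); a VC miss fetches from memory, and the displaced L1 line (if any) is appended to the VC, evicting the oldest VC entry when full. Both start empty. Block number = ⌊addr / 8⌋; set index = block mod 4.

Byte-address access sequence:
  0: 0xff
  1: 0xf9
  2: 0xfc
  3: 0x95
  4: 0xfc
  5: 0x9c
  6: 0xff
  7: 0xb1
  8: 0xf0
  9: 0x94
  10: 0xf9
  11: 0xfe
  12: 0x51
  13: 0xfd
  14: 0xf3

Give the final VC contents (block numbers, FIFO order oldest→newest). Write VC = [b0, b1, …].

0: 0xff (blk 31, set 3) → MISS  vc=[]
1: 0xf9 (blk 31, set 3) → L1-HIT  vc=[]
2: 0xfc (blk 31, set 3) → L1-HIT  vc=[]
3: 0x95 (blk 18, set 2) → MISS  vc=[]
4: 0xfc (blk 31, set 3) → L1-HIT  vc=[]
5: 0x9c (blk 19, set 3) → MISS  vc=[31]
6: 0xff (blk 31, set 3) → VC-HIT  vc=[19]
7: 0xb1 (blk 22, set 2) → MISS  vc=[19, 18]
8: 0xf0 (blk 30, set 2) → MISS  vc=[19, 18, 22]
9: 0x94 (blk 18, set 2) → VC-HIT  vc=[19, 30, 22]
10: 0xf9 (blk 31, set 3) → L1-HIT  vc=[19, 30, 22]
11: 0xfe (blk 31, set 3) → L1-HIT  vc=[19, 30, 22]
12: 0x51 (blk 10, set 2) → MISS  vc=[19, 30, 22, 18]
13: 0xfd (blk 31, set 3) → L1-HIT  vc=[19, 30, 22, 18]
14: 0xf3 (blk 30, set 2) → VC-HIT  vc=[19, 10, 22, 18]

VC = [19, 10, 22, 18]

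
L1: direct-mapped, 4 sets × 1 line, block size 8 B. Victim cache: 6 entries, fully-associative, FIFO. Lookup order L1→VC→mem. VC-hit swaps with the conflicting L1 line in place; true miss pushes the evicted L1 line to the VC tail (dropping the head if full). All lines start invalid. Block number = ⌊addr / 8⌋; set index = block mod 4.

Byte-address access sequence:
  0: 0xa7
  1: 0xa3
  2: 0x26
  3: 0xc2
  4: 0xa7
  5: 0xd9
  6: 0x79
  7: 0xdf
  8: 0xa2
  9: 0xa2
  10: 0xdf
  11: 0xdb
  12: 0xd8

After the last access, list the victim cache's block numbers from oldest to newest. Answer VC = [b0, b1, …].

#0 0xa7→b20/s0 MISS; vc=[]
#1 0xa3→b20/s0 L1-HIT; vc=[]
#2 0x26→b4/s0 MISS; vc=[20]
#3 0xc2→b24/s0 MISS; vc=[20,4]
#4 0xa7→b20/s0 VC-HIT; vc=[24,4]
#5 0xd9→b27/s3 MISS; vc=[24,4]
#6 0x79→b15/s3 MISS; vc=[24,4,27]
#7 0xdf→b27/s3 VC-HIT; vc=[24,4,15]
#8 0xa2→b20/s0 L1-HIT; vc=[24,4,15]
#9 0xa2→b20/s0 L1-HIT; vc=[24,4,15]
#10 0xdf→b27/s3 L1-HIT; vc=[24,4,15]
#11 0xdb→b27/s3 L1-HIT; vc=[24,4,15]
#12 0xd8→b27/s3 L1-HIT; vc=[24,4,15]

VC = [24, 4, 15]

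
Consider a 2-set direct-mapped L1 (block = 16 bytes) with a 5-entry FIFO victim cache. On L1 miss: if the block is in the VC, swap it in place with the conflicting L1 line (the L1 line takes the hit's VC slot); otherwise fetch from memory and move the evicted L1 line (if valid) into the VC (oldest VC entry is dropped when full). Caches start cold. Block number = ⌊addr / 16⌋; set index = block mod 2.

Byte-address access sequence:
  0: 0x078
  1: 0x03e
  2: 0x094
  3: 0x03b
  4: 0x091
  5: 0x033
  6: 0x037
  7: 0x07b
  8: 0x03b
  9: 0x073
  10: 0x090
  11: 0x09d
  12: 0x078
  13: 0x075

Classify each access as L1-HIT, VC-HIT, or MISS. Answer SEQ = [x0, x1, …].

0: 0x78 (blk 7, set 1) → MISS  vc=[]
1: 0x3e (blk 3, set 1) → MISS  vc=[7]
2: 0x94 (blk 9, set 1) → MISS  vc=[7, 3]
3: 0x3b (blk 3, set 1) → VC-HIT  vc=[7, 9]
4: 0x91 (blk 9, set 1) → VC-HIT  vc=[7, 3]
5: 0x33 (blk 3, set 1) → VC-HIT  vc=[7, 9]
6: 0x37 (blk 3, set 1) → L1-HIT  vc=[7, 9]
7: 0x7b (blk 7, set 1) → VC-HIT  vc=[3, 9]
8: 0x3b (blk 3, set 1) → VC-HIT  vc=[7, 9]
9: 0x73 (blk 7, set 1) → VC-HIT  vc=[3, 9]
10: 0x90 (blk 9, set 1) → VC-HIT  vc=[3, 7]
11: 0x9d (blk 9, set 1) → L1-HIT  vc=[3, 7]
12: 0x78 (blk 7, set 1) → VC-HIT  vc=[3, 9]
13: 0x75 (blk 7, set 1) → L1-HIT  vc=[3, 9]

SEQ = [MISS, MISS, MISS, VC-HIT, VC-HIT, VC-HIT, L1-HIT, VC-HIT, VC-HIT, VC-HIT, VC-HIT, L1-HIT, VC-HIT, L1-HIT]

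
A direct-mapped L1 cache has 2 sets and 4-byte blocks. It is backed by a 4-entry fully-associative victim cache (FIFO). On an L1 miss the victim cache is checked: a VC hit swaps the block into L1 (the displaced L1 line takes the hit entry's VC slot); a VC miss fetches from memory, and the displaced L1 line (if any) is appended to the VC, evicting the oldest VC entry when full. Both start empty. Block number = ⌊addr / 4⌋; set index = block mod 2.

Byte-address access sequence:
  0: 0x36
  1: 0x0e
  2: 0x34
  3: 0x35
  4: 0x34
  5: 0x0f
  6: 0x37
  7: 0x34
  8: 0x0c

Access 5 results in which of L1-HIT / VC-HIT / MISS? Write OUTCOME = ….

OUTCOME = VC-HIT

  [0] addr=0x36 blk=13 s=1: MISS | VC []
  [1] addr=0xe blk=3 s=1: MISS | VC [13]
  [2] addr=0x34 blk=13 s=1: VC-HIT | VC [3]
  [3] addr=0x35 blk=13 s=1: L1-HIT | VC [3]
  [4] addr=0x34 blk=13 s=1: L1-HIT | VC [3]
  [5] addr=0xf blk=3 s=1: VC-HIT | VC [13]
  [6] addr=0x37 blk=13 s=1: VC-HIT | VC [3]
  [7] addr=0x34 blk=13 s=1: L1-HIT | VC [3]
  [8] addr=0xc blk=3 s=1: VC-HIT | VC [13]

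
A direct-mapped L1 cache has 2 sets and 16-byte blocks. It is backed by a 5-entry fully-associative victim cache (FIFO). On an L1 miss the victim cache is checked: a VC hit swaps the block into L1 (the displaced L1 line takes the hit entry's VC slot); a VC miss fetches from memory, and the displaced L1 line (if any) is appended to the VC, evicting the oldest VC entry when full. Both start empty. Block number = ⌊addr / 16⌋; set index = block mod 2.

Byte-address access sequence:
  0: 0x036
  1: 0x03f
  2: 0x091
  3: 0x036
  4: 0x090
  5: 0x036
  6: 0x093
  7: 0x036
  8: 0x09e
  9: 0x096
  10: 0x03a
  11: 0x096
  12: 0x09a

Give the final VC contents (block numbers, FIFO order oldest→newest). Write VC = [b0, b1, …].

VC = [3]

  [0] addr=0x36 blk=3 s=1: MISS | VC []
  [1] addr=0x3f blk=3 s=1: L1-HIT | VC []
  [2] addr=0x91 blk=9 s=1: MISS | VC [3]
  [3] addr=0x36 blk=3 s=1: VC-HIT | VC [9]
  [4] addr=0x90 blk=9 s=1: VC-HIT | VC [3]
  [5] addr=0x36 blk=3 s=1: VC-HIT | VC [9]
  [6] addr=0x93 blk=9 s=1: VC-HIT | VC [3]
  [7] addr=0x36 blk=3 s=1: VC-HIT | VC [9]
  [8] addr=0x9e blk=9 s=1: VC-HIT | VC [3]
  [9] addr=0x96 blk=9 s=1: L1-HIT | VC [3]
  [10] addr=0x3a blk=3 s=1: VC-HIT | VC [9]
  [11] addr=0x96 blk=9 s=1: VC-HIT | VC [3]
  [12] addr=0x9a blk=9 s=1: L1-HIT | VC [3]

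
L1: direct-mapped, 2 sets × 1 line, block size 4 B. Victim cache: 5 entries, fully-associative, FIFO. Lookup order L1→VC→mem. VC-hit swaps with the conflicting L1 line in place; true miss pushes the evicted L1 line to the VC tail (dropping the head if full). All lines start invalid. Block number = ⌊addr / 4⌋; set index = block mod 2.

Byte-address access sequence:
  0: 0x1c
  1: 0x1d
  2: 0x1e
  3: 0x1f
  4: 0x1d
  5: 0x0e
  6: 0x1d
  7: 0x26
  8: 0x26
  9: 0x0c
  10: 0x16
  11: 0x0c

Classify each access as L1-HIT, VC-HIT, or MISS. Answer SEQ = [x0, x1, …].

  [0] addr=0x1c blk=7 s=1: MISS | VC []
  [1] addr=0x1d blk=7 s=1: L1-HIT | VC []
  [2] addr=0x1e blk=7 s=1: L1-HIT | VC []
  [3] addr=0x1f blk=7 s=1: L1-HIT | VC []
  [4] addr=0x1d blk=7 s=1: L1-HIT | VC []
  [5] addr=0xe blk=3 s=1: MISS | VC [7]
  [6] addr=0x1d blk=7 s=1: VC-HIT | VC [3]
  [7] addr=0x26 blk=9 s=1: MISS | VC [3, 7]
  [8] addr=0x26 blk=9 s=1: L1-HIT | VC [3, 7]
  [9] addr=0xc blk=3 s=1: VC-HIT | VC [9, 7]
  [10] addr=0x16 blk=5 s=1: MISS | VC [9, 7, 3]
  [11] addr=0xc blk=3 s=1: VC-HIT | VC [9, 7, 5]

SEQ = [MISS, L1-HIT, L1-HIT, L1-HIT, L1-HIT, MISS, VC-HIT, MISS, L1-HIT, VC-HIT, MISS, VC-HIT]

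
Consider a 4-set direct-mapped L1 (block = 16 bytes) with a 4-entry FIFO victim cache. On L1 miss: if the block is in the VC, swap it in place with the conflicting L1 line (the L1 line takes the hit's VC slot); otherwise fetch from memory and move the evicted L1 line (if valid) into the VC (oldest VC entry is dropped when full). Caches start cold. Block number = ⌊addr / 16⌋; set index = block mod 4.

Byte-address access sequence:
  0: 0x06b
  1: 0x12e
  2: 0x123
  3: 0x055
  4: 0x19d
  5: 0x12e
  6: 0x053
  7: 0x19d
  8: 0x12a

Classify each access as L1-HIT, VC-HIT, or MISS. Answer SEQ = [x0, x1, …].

SEQ = [MISS, MISS, L1-HIT, MISS, MISS, L1-HIT, VC-HIT, VC-HIT, L1-HIT]

  [0] addr=0x6b blk=6 s=2: MISS | VC []
  [1] addr=0x12e blk=18 s=2: MISS | VC [6]
  [2] addr=0x123 blk=18 s=2: L1-HIT | VC [6]
  [3] addr=0x55 blk=5 s=1: MISS | VC [6]
  [4] addr=0x19d blk=25 s=1: MISS | VC [6, 5]
  [5] addr=0x12e blk=18 s=2: L1-HIT | VC [6, 5]
  [6] addr=0x53 blk=5 s=1: VC-HIT | VC [6, 25]
  [7] addr=0x19d blk=25 s=1: VC-HIT | VC [6, 5]
  [8] addr=0x12a blk=18 s=2: L1-HIT | VC [6, 5]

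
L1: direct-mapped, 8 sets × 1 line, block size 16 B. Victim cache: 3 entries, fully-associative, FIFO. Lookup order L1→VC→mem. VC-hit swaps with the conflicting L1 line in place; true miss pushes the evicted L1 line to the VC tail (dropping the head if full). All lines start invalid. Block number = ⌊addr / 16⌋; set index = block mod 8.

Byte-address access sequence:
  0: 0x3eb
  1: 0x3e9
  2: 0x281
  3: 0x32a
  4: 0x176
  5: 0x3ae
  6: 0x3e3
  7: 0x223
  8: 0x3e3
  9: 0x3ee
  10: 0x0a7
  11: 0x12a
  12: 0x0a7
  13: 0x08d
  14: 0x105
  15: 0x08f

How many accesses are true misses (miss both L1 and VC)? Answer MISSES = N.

MISSES = 10

  [0] addr=0x3eb blk=62 s=6: MISS | VC []
  [1] addr=0x3e9 blk=62 s=6: L1-HIT | VC []
  [2] addr=0x281 blk=40 s=0: MISS | VC []
  [3] addr=0x32a blk=50 s=2: MISS | VC []
  [4] addr=0x176 blk=23 s=7: MISS | VC []
  [5] addr=0x3ae blk=58 s=2: MISS | VC [50]
  [6] addr=0x3e3 blk=62 s=6: L1-HIT | VC [50]
  [7] addr=0x223 blk=34 s=2: MISS | VC [50, 58]
  [8] addr=0x3e3 blk=62 s=6: L1-HIT | VC [50, 58]
  [9] addr=0x3ee blk=62 s=6: L1-HIT | VC [50, 58]
  [10] addr=0xa7 blk=10 s=2: MISS | VC [50, 58, 34]
  [11] addr=0x12a blk=18 s=2: MISS | VC [58, 34, 10]
  [12] addr=0xa7 blk=10 s=2: VC-HIT | VC [58, 34, 18]
  [13] addr=0x8d blk=8 s=0: MISS | VC [34, 18, 40]
  [14] addr=0x105 blk=16 s=0: MISS | VC [18, 40, 8]
  [15] addr=0x8f blk=8 s=0: VC-HIT | VC [18, 40, 16]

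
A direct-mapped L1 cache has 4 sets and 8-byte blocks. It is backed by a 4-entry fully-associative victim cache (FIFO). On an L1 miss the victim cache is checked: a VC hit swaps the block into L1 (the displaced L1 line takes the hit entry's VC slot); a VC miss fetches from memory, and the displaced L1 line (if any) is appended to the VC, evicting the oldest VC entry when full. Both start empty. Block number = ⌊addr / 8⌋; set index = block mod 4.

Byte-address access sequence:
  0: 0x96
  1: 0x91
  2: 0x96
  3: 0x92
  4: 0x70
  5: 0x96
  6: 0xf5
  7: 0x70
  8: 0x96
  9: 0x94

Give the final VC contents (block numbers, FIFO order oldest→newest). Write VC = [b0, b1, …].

  [0] addr=0x96 blk=18 s=2: MISS | VC []
  [1] addr=0x91 blk=18 s=2: L1-HIT | VC []
  [2] addr=0x96 blk=18 s=2: L1-HIT | VC []
  [3] addr=0x92 blk=18 s=2: L1-HIT | VC []
  [4] addr=0x70 blk=14 s=2: MISS | VC [18]
  [5] addr=0x96 blk=18 s=2: VC-HIT | VC [14]
  [6] addr=0xf5 blk=30 s=2: MISS | VC [14, 18]
  [7] addr=0x70 blk=14 s=2: VC-HIT | VC [30, 18]
  [8] addr=0x96 blk=18 s=2: VC-HIT | VC [30, 14]
  [9] addr=0x94 blk=18 s=2: L1-HIT | VC [30, 14]

VC = [30, 14]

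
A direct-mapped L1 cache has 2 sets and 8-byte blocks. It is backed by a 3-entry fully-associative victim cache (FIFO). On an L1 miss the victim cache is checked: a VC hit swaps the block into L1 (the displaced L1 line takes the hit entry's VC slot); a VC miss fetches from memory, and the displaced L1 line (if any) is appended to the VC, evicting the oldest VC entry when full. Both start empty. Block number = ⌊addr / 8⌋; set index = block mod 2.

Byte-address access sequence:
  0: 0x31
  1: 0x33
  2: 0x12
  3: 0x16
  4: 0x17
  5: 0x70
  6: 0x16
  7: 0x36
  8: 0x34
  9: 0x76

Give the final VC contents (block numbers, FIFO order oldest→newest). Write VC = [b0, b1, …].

#0 0x31→b6/s0 MISS; vc=[]
#1 0x33→b6/s0 L1-HIT; vc=[]
#2 0x12→b2/s0 MISS; vc=[6]
#3 0x16→b2/s0 L1-HIT; vc=[6]
#4 0x17→b2/s0 L1-HIT; vc=[6]
#5 0x70→b14/s0 MISS; vc=[6,2]
#6 0x16→b2/s0 VC-HIT; vc=[6,14]
#7 0x36→b6/s0 VC-HIT; vc=[2,14]
#8 0x34→b6/s0 L1-HIT; vc=[2,14]
#9 0x76→b14/s0 VC-HIT; vc=[2,6]

VC = [2, 6]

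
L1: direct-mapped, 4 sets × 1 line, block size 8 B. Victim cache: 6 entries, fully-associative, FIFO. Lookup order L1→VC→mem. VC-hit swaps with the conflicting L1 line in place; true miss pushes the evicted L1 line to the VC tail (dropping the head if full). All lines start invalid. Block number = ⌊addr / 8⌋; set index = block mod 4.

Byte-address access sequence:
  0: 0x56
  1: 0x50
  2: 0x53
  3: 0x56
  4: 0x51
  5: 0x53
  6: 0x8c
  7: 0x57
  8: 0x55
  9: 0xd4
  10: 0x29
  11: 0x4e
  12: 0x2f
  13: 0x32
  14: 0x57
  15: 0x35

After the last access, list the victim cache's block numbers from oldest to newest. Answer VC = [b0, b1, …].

VC = [10, 17, 9, 26]

#0 0x56→b10/s2 MISS; vc=[]
#1 0x50→b10/s2 L1-HIT; vc=[]
#2 0x53→b10/s2 L1-HIT; vc=[]
#3 0x56→b10/s2 L1-HIT; vc=[]
#4 0x51→b10/s2 L1-HIT; vc=[]
#5 0x53→b10/s2 L1-HIT; vc=[]
#6 0x8c→b17/s1 MISS; vc=[]
#7 0x57→b10/s2 L1-HIT; vc=[]
#8 0x55→b10/s2 L1-HIT; vc=[]
#9 0xd4→b26/s2 MISS; vc=[10]
#10 0x29→b5/s1 MISS; vc=[10,17]
#11 0x4e→b9/s1 MISS; vc=[10,17,5]
#12 0x2f→b5/s1 VC-HIT; vc=[10,17,9]
#13 0x32→b6/s2 MISS; vc=[10,17,9,26]
#14 0x57→b10/s2 VC-HIT; vc=[6,17,9,26]
#15 0x35→b6/s2 VC-HIT; vc=[10,17,9,26]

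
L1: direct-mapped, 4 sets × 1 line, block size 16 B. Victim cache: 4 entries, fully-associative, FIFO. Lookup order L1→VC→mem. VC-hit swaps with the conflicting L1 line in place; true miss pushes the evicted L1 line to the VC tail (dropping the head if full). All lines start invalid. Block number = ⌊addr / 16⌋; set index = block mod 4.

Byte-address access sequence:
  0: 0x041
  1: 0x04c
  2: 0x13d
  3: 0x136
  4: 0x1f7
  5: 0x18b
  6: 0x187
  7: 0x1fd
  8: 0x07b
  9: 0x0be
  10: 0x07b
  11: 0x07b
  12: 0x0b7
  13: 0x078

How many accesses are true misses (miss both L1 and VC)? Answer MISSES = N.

0: 0x41 (blk 4, set 0) → MISS  vc=[]
1: 0x4c (blk 4, set 0) → L1-HIT  vc=[]
2: 0x13d (blk 19, set 3) → MISS  vc=[]
3: 0x136 (blk 19, set 3) → L1-HIT  vc=[]
4: 0x1f7 (blk 31, set 3) → MISS  vc=[19]
5: 0x18b (blk 24, set 0) → MISS  vc=[19, 4]
6: 0x187 (blk 24, set 0) → L1-HIT  vc=[19, 4]
7: 0x1fd (blk 31, set 3) → L1-HIT  vc=[19, 4]
8: 0x7b (blk 7, set 3) → MISS  vc=[19, 4, 31]
9: 0xbe (blk 11, set 3) → MISS  vc=[19, 4, 31, 7]
10: 0x7b (blk 7, set 3) → VC-HIT  vc=[19, 4, 31, 11]
11: 0x7b (blk 7, set 3) → L1-HIT  vc=[19, 4, 31, 11]
12: 0xb7 (blk 11, set 3) → VC-HIT  vc=[19, 4, 31, 7]
13: 0x78 (blk 7, set 3) → VC-HIT  vc=[19, 4, 31, 11]

MISSES = 6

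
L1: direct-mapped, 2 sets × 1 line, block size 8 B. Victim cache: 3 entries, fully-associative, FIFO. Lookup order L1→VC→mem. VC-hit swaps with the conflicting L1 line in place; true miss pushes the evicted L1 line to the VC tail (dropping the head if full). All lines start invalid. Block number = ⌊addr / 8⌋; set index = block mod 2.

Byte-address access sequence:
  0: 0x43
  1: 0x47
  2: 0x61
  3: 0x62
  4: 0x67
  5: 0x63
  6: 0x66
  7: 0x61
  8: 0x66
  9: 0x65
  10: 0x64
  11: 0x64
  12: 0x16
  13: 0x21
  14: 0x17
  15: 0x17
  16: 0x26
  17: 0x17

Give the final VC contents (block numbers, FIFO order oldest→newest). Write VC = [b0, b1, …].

  [0] addr=0x43 blk=8 s=0: MISS | VC []
  [1] addr=0x47 blk=8 s=0: L1-HIT | VC []
  [2] addr=0x61 blk=12 s=0: MISS | VC [8]
  [3] addr=0x62 blk=12 s=0: L1-HIT | VC [8]
  [4] addr=0x67 blk=12 s=0: L1-HIT | VC [8]
  [5] addr=0x63 blk=12 s=0: L1-HIT | VC [8]
  [6] addr=0x66 blk=12 s=0: L1-HIT | VC [8]
  [7] addr=0x61 blk=12 s=0: L1-HIT | VC [8]
  [8] addr=0x66 blk=12 s=0: L1-HIT | VC [8]
  [9] addr=0x65 blk=12 s=0: L1-HIT | VC [8]
  [10] addr=0x64 blk=12 s=0: L1-HIT | VC [8]
  [11] addr=0x64 blk=12 s=0: L1-HIT | VC [8]
  [12] addr=0x16 blk=2 s=0: MISS | VC [8, 12]
  [13] addr=0x21 blk=4 s=0: MISS | VC [8, 12, 2]
  [14] addr=0x17 blk=2 s=0: VC-HIT | VC [8, 12, 4]
  [15] addr=0x17 blk=2 s=0: L1-HIT | VC [8, 12, 4]
  [16] addr=0x26 blk=4 s=0: VC-HIT | VC [8, 12, 2]
  [17] addr=0x17 blk=2 s=0: VC-HIT | VC [8, 12, 4]

VC = [8, 12, 4]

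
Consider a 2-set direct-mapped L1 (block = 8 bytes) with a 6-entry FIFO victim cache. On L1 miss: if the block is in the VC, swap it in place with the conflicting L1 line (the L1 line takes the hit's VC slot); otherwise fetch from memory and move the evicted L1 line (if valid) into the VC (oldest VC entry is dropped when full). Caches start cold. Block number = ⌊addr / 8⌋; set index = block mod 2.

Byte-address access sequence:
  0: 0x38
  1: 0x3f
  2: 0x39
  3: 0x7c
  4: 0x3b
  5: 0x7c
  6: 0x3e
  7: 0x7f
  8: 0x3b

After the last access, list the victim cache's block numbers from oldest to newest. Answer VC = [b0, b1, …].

VC = [15]

#0 0x38→b7/s1 MISS; vc=[]
#1 0x3f→b7/s1 L1-HIT; vc=[]
#2 0x39→b7/s1 L1-HIT; vc=[]
#3 0x7c→b15/s1 MISS; vc=[7]
#4 0x3b→b7/s1 VC-HIT; vc=[15]
#5 0x7c→b15/s1 VC-HIT; vc=[7]
#6 0x3e→b7/s1 VC-HIT; vc=[15]
#7 0x7f→b15/s1 VC-HIT; vc=[7]
#8 0x3b→b7/s1 VC-HIT; vc=[15]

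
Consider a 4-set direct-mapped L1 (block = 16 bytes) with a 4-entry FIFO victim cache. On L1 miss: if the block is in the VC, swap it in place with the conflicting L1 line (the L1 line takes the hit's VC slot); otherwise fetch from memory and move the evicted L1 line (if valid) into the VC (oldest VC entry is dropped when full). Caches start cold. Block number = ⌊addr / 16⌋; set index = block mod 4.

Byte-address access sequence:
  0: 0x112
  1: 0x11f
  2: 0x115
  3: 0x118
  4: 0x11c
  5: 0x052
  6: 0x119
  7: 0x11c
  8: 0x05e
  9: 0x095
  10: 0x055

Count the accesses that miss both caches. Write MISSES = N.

0: 0x112 (blk 17, set 1) → MISS  vc=[]
1: 0x11f (blk 17, set 1) → L1-HIT  vc=[]
2: 0x115 (blk 17, set 1) → L1-HIT  vc=[]
3: 0x118 (blk 17, set 1) → L1-HIT  vc=[]
4: 0x11c (blk 17, set 1) → L1-HIT  vc=[]
5: 0x52 (blk 5, set 1) → MISS  vc=[17]
6: 0x119 (blk 17, set 1) → VC-HIT  vc=[5]
7: 0x11c (blk 17, set 1) → L1-HIT  vc=[5]
8: 0x5e (blk 5, set 1) → VC-HIT  vc=[17]
9: 0x95 (blk 9, set 1) → MISS  vc=[17, 5]
10: 0x55 (blk 5, set 1) → VC-HIT  vc=[17, 9]

MISSES = 3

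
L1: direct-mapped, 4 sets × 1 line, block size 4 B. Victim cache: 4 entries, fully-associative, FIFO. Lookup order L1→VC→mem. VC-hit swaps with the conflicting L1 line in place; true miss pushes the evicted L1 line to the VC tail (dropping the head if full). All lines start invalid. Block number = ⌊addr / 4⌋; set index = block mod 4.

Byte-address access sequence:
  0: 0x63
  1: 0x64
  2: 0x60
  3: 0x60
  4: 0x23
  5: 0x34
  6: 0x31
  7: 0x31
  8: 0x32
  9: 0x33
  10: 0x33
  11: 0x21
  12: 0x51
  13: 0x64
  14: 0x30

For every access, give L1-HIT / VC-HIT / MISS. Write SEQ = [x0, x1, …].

0: 0x63 (blk 24, set 0) → MISS  vc=[]
1: 0x64 (blk 25, set 1) → MISS  vc=[]
2: 0x60 (blk 24, set 0) → L1-HIT  vc=[]
3: 0x60 (blk 24, set 0) → L1-HIT  vc=[]
4: 0x23 (blk 8, set 0) → MISS  vc=[24]
5: 0x34 (blk 13, set 1) → MISS  vc=[24, 25]
6: 0x31 (blk 12, set 0) → MISS  vc=[24, 25, 8]
7: 0x31 (blk 12, set 0) → L1-HIT  vc=[24, 25, 8]
8: 0x32 (blk 12, set 0) → L1-HIT  vc=[24, 25, 8]
9: 0x33 (blk 12, set 0) → L1-HIT  vc=[24, 25, 8]
10: 0x33 (blk 12, set 0) → L1-HIT  vc=[24, 25, 8]
11: 0x21 (blk 8, set 0) → VC-HIT  vc=[24, 25, 12]
12: 0x51 (blk 20, set 0) → MISS  vc=[24, 25, 12, 8]
13: 0x64 (blk 25, set 1) → VC-HIT  vc=[24, 13, 12, 8]
14: 0x30 (blk 12, set 0) → VC-HIT  vc=[24, 13, 20, 8]

SEQ = [MISS, MISS, L1-HIT, L1-HIT, MISS, MISS, MISS, L1-HIT, L1-HIT, L1-HIT, L1-HIT, VC-HIT, MISS, VC-HIT, VC-HIT]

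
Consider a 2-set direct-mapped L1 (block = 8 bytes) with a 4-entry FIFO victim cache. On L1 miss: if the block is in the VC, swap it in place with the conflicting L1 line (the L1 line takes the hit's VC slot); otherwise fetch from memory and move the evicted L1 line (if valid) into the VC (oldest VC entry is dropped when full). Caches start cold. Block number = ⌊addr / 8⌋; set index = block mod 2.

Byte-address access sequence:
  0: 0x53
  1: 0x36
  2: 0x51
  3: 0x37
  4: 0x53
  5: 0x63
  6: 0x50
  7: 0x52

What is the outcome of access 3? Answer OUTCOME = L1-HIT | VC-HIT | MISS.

OUTCOME = VC-HIT

  [0] addr=0x53 blk=10 s=0: MISS | VC []
  [1] addr=0x36 blk=6 s=0: MISS | VC [10]
  [2] addr=0x51 blk=10 s=0: VC-HIT | VC [6]
  [3] addr=0x37 blk=6 s=0: VC-HIT | VC [10]
  [4] addr=0x53 blk=10 s=0: VC-HIT | VC [6]
  [5] addr=0x63 blk=12 s=0: MISS | VC [6, 10]
  [6] addr=0x50 blk=10 s=0: VC-HIT | VC [6, 12]
  [7] addr=0x52 blk=10 s=0: L1-HIT | VC [6, 12]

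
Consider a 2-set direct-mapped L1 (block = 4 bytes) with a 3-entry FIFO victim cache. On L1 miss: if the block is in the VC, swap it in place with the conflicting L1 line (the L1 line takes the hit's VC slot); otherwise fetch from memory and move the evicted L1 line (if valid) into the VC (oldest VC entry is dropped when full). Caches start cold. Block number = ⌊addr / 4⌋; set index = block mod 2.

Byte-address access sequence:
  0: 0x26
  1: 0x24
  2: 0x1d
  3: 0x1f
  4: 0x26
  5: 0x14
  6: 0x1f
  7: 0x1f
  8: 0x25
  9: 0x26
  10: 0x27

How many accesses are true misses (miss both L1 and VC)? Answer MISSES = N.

0: 0x26 (blk 9, set 1) → MISS  vc=[]
1: 0x24 (blk 9, set 1) → L1-HIT  vc=[]
2: 0x1d (blk 7, set 1) → MISS  vc=[9]
3: 0x1f (blk 7, set 1) → L1-HIT  vc=[9]
4: 0x26 (blk 9, set 1) → VC-HIT  vc=[7]
5: 0x14 (blk 5, set 1) → MISS  vc=[7, 9]
6: 0x1f (blk 7, set 1) → VC-HIT  vc=[5, 9]
7: 0x1f (blk 7, set 1) → L1-HIT  vc=[5, 9]
8: 0x25 (blk 9, set 1) → VC-HIT  vc=[5, 7]
9: 0x26 (blk 9, set 1) → L1-HIT  vc=[5, 7]
10: 0x27 (blk 9, set 1) → L1-HIT  vc=[5, 7]

MISSES = 3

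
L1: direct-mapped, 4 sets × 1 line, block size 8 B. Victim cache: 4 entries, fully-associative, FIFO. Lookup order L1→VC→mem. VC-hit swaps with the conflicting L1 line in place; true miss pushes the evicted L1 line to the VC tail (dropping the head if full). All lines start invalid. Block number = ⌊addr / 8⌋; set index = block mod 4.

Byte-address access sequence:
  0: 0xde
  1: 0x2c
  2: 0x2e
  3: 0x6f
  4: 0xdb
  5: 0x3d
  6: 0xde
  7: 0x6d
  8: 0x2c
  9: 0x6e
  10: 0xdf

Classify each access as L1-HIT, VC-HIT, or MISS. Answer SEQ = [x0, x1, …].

#0 0xde→b27/s3 MISS; vc=[]
#1 0x2c→b5/s1 MISS; vc=[]
#2 0x2e→b5/s1 L1-HIT; vc=[]
#3 0x6f→b13/s1 MISS; vc=[5]
#4 0xdb→b27/s3 L1-HIT; vc=[5]
#5 0x3d→b7/s3 MISS; vc=[5,27]
#6 0xde→b27/s3 VC-HIT; vc=[5,7]
#7 0x6d→b13/s1 L1-HIT; vc=[5,7]
#8 0x2c→b5/s1 VC-HIT; vc=[13,7]
#9 0x6e→b13/s1 VC-HIT; vc=[5,7]
#10 0xdf→b27/s3 L1-HIT; vc=[5,7]

SEQ = [MISS, MISS, L1-HIT, MISS, L1-HIT, MISS, VC-HIT, L1-HIT, VC-HIT, VC-HIT, L1-HIT]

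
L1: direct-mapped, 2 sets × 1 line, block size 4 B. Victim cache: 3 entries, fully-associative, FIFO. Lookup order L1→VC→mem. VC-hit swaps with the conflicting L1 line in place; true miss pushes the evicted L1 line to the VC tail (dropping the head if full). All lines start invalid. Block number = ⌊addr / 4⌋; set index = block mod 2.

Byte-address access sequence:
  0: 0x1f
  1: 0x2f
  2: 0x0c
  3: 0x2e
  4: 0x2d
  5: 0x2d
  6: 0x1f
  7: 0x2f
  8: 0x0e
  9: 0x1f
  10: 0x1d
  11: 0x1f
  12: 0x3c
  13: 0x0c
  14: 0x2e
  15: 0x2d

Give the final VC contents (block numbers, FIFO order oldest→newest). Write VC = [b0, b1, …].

0: 0x1f (blk 7, set 1) → MISS  vc=[]
1: 0x2f (blk 11, set 1) → MISS  vc=[7]
2: 0xc (blk 3, set 1) → MISS  vc=[7, 11]
3: 0x2e (blk 11, set 1) → VC-HIT  vc=[7, 3]
4: 0x2d (blk 11, set 1) → L1-HIT  vc=[7, 3]
5: 0x2d (blk 11, set 1) → L1-HIT  vc=[7, 3]
6: 0x1f (blk 7, set 1) → VC-HIT  vc=[11, 3]
7: 0x2f (blk 11, set 1) → VC-HIT  vc=[7, 3]
8: 0xe (blk 3, set 1) → VC-HIT  vc=[7, 11]
9: 0x1f (blk 7, set 1) → VC-HIT  vc=[3, 11]
10: 0x1d (blk 7, set 1) → L1-HIT  vc=[3, 11]
11: 0x1f (blk 7, set 1) → L1-HIT  vc=[3, 11]
12: 0x3c (blk 15, set 1) → MISS  vc=[3, 11, 7]
13: 0xc (blk 3, set 1) → VC-HIT  vc=[15, 11, 7]
14: 0x2e (blk 11, set 1) → VC-HIT  vc=[15, 3, 7]
15: 0x2d (blk 11, set 1) → L1-HIT  vc=[15, 3, 7]

VC = [15, 3, 7]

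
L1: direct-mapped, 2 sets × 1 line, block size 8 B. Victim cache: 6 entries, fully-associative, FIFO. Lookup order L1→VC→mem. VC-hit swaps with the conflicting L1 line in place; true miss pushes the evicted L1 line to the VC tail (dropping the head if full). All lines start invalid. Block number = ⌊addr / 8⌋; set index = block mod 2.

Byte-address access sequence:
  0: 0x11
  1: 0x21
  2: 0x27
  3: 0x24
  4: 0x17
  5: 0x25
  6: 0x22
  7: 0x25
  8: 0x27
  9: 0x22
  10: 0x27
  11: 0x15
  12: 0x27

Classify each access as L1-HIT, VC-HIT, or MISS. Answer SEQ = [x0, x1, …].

#0 0x11→b2/s0 MISS; vc=[]
#1 0x21→b4/s0 MISS; vc=[2]
#2 0x27→b4/s0 L1-HIT; vc=[2]
#3 0x24→b4/s0 L1-HIT; vc=[2]
#4 0x17→b2/s0 VC-HIT; vc=[4]
#5 0x25→b4/s0 VC-HIT; vc=[2]
#6 0x22→b4/s0 L1-HIT; vc=[2]
#7 0x25→b4/s0 L1-HIT; vc=[2]
#8 0x27→b4/s0 L1-HIT; vc=[2]
#9 0x22→b4/s0 L1-HIT; vc=[2]
#10 0x27→b4/s0 L1-HIT; vc=[2]
#11 0x15→b2/s0 VC-HIT; vc=[4]
#12 0x27→b4/s0 VC-HIT; vc=[2]

SEQ = [MISS, MISS, L1-HIT, L1-HIT, VC-HIT, VC-HIT, L1-HIT, L1-HIT, L1-HIT, L1-HIT, L1-HIT, VC-HIT, VC-HIT]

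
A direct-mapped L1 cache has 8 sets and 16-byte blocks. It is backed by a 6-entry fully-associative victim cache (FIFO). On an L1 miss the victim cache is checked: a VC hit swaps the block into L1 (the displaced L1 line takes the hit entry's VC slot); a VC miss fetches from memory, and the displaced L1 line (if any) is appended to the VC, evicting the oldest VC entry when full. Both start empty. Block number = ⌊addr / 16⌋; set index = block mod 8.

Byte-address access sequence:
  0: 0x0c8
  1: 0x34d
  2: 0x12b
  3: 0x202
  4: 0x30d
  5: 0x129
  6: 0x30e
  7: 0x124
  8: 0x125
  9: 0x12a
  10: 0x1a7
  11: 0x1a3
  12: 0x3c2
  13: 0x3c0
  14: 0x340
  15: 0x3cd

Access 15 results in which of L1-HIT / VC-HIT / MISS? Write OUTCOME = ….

0: 0xc8 (blk 12, set 4) → MISS  vc=[]
1: 0x34d (blk 52, set 4) → MISS  vc=[12]
2: 0x12b (blk 18, set 2) → MISS  vc=[12]
3: 0x202 (blk 32, set 0) → MISS  vc=[12]
4: 0x30d (blk 48, set 0) → MISS  vc=[12, 32]
5: 0x129 (blk 18, set 2) → L1-HIT  vc=[12, 32]
6: 0x30e (blk 48, set 0) → L1-HIT  vc=[12, 32]
7: 0x124 (blk 18, set 2) → L1-HIT  vc=[12, 32]
8: 0x125 (blk 18, set 2) → L1-HIT  vc=[12, 32]
9: 0x12a (blk 18, set 2) → L1-HIT  vc=[12, 32]
10: 0x1a7 (blk 26, set 2) → MISS  vc=[12, 32, 18]
11: 0x1a3 (blk 26, set 2) → L1-HIT  vc=[12, 32, 18]
12: 0x3c2 (blk 60, set 4) → MISS  vc=[12, 32, 18, 52]
13: 0x3c0 (blk 60, set 4) → L1-HIT  vc=[12, 32, 18, 52]
14: 0x340 (blk 52, set 4) → VC-HIT  vc=[12, 32, 18, 60]
15: 0x3cd (blk 60, set 4) → VC-HIT  vc=[12, 32, 18, 52]

OUTCOME = VC-HIT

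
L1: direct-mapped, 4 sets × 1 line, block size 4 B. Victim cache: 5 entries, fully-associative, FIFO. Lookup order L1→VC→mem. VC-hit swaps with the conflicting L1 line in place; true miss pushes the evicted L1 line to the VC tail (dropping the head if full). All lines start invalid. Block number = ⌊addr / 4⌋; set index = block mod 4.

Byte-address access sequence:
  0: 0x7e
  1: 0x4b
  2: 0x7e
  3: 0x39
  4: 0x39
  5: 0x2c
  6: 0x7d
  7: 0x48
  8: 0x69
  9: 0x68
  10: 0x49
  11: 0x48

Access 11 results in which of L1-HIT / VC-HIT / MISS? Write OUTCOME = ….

  [0] addr=0x7e blk=31 s=3: MISS | VC []
  [1] addr=0x4b blk=18 s=2: MISS | VC []
  [2] addr=0x7e blk=31 s=3: L1-HIT | VC []
  [3] addr=0x39 blk=14 s=2: MISS | VC [18]
  [4] addr=0x39 blk=14 s=2: L1-HIT | VC [18]
  [5] addr=0x2c blk=11 s=3: MISS | VC [18, 31]
  [6] addr=0x7d blk=31 s=3: VC-HIT | VC [18, 11]
  [7] addr=0x48 blk=18 s=2: VC-HIT | VC [14, 11]
  [8] addr=0x69 blk=26 s=2: MISS | VC [14, 11, 18]
  [9] addr=0x68 blk=26 s=2: L1-HIT | VC [14, 11, 18]
  [10] addr=0x49 blk=18 s=2: VC-HIT | VC [14, 11, 26]
  [11] addr=0x48 blk=18 s=2: L1-HIT | VC [14, 11, 26]

OUTCOME = L1-HIT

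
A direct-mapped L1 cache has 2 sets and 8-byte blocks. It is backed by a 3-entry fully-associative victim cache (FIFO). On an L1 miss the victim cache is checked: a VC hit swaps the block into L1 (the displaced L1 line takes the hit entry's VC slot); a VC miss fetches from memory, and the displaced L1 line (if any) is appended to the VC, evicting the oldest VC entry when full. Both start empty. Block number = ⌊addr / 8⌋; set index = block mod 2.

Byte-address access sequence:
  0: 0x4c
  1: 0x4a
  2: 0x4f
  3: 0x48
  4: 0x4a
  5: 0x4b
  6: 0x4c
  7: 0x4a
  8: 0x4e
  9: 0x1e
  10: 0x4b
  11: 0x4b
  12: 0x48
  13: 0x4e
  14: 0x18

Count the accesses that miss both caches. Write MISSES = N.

  [0] addr=0x4c blk=9 s=1: MISS | VC []
  [1] addr=0x4a blk=9 s=1: L1-HIT | VC []
  [2] addr=0x4f blk=9 s=1: L1-HIT | VC []
  [3] addr=0x48 blk=9 s=1: L1-HIT | VC []
  [4] addr=0x4a blk=9 s=1: L1-HIT | VC []
  [5] addr=0x4b blk=9 s=1: L1-HIT | VC []
  [6] addr=0x4c blk=9 s=1: L1-HIT | VC []
  [7] addr=0x4a blk=9 s=1: L1-HIT | VC []
  [8] addr=0x4e blk=9 s=1: L1-HIT | VC []
  [9] addr=0x1e blk=3 s=1: MISS | VC [9]
  [10] addr=0x4b blk=9 s=1: VC-HIT | VC [3]
  [11] addr=0x4b blk=9 s=1: L1-HIT | VC [3]
  [12] addr=0x48 blk=9 s=1: L1-HIT | VC [3]
  [13] addr=0x4e blk=9 s=1: L1-HIT | VC [3]
  [14] addr=0x18 blk=3 s=1: VC-HIT | VC [9]

MISSES = 2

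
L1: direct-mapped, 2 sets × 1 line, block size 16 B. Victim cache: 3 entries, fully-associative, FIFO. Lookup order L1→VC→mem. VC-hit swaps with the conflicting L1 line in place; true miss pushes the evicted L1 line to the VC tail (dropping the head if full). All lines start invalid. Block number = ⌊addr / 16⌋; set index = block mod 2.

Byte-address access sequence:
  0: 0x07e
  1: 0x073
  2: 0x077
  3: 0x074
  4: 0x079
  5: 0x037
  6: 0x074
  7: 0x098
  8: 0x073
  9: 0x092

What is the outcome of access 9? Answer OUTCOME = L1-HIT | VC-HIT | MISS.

OUTCOME = VC-HIT

0: 0x7e (blk 7, set 1) → MISS  vc=[]
1: 0x73 (blk 7, set 1) → L1-HIT  vc=[]
2: 0x77 (blk 7, set 1) → L1-HIT  vc=[]
3: 0x74 (blk 7, set 1) → L1-HIT  vc=[]
4: 0x79 (blk 7, set 1) → L1-HIT  vc=[]
5: 0x37 (blk 3, set 1) → MISS  vc=[7]
6: 0x74 (blk 7, set 1) → VC-HIT  vc=[3]
7: 0x98 (blk 9, set 1) → MISS  vc=[3, 7]
8: 0x73 (blk 7, set 1) → VC-HIT  vc=[3, 9]
9: 0x92 (blk 9, set 1) → VC-HIT  vc=[3, 7]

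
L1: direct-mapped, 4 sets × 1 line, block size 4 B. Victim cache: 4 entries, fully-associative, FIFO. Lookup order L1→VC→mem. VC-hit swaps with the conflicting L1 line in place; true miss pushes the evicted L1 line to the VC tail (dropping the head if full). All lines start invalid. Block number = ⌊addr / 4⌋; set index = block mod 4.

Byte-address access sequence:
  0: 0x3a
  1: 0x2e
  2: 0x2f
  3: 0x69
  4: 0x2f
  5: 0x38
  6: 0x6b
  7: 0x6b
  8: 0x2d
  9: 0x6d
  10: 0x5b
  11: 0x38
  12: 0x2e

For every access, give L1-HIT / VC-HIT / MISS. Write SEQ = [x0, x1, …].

SEQ = [MISS, MISS, L1-HIT, MISS, L1-HIT, VC-HIT, VC-HIT, L1-HIT, L1-HIT, MISS, MISS, VC-HIT, VC-HIT]

#0 0x3a→b14/s2 MISS; vc=[]
#1 0x2e→b11/s3 MISS; vc=[]
#2 0x2f→b11/s3 L1-HIT; vc=[]
#3 0x69→b26/s2 MISS; vc=[14]
#4 0x2f→b11/s3 L1-HIT; vc=[14]
#5 0x38→b14/s2 VC-HIT; vc=[26]
#6 0x6b→b26/s2 VC-HIT; vc=[14]
#7 0x6b→b26/s2 L1-HIT; vc=[14]
#8 0x2d→b11/s3 L1-HIT; vc=[14]
#9 0x6d→b27/s3 MISS; vc=[14,11]
#10 0x5b→b22/s2 MISS; vc=[14,11,26]
#11 0x38→b14/s2 VC-HIT; vc=[22,11,26]
#12 0x2e→b11/s3 VC-HIT; vc=[22,27,26]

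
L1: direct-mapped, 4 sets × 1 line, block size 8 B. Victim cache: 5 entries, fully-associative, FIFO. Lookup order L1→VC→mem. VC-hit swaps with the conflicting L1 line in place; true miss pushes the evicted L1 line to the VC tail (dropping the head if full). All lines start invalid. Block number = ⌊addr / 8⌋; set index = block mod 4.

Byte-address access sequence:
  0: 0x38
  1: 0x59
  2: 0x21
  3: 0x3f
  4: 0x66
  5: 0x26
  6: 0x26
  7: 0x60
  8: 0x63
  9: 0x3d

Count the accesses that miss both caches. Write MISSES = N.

MISSES = 4

0: 0x38 (blk 7, set 3) → MISS  vc=[]
1: 0x59 (blk 11, set 3) → MISS  vc=[7]
2: 0x21 (blk 4, set 0) → MISS  vc=[7]
3: 0x3f (blk 7, set 3) → VC-HIT  vc=[11]
4: 0x66 (blk 12, set 0) → MISS  vc=[11, 4]
5: 0x26 (blk 4, set 0) → VC-HIT  vc=[11, 12]
6: 0x26 (blk 4, set 0) → L1-HIT  vc=[11, 12]
7: 0x60 (blk 12, set 0) → VC-HIT  vc=[11, 4]
8: 0x63 (blk 12, set 0) → L1-HIT  vc=[11, 4]
9: 0x3d (blk 7, set 3) → L1-HIT  vc=[11, 4]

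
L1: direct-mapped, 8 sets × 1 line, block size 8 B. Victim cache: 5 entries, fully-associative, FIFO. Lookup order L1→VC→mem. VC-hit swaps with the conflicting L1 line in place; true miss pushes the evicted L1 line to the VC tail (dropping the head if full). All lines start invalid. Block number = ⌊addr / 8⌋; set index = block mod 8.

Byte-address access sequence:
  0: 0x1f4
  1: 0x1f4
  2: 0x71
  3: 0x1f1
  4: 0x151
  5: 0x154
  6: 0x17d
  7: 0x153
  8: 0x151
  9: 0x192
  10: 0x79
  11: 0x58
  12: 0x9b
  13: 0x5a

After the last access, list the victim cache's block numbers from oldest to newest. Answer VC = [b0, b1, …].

VC = [14, 42, 47, 19]

#0 0x1f4→b62/s6 MISS; vc=[]
#1 0x1f4→b62/s6 L1-HIT; vc=[]
#2 0x71→b14/s6 MISS; vc=[62]
#3 0x1f1→b62/s6 VC-HIT; vc=[14]
#4 0x151→b42/s2 MISS; vc=[14]
#5 0x154→b42/s2 L1-HIT; vc=[14]
#6 0x17d→b47/s7 MISS; vc=[14]
#7 0x153→b42/s2 L1-HIT; vc=[14]
#8 0x151→b42/s2 L1-HIT; vc=[14]
#9 0x192→b50/s2 MISS; vc=[14,42]
#10 0x79→b15/s7 MISS; vc=[14,42,47]
#11 0x58→b11/s3 MISS; vc=[14,42,47]
#12 0x9b→b19/s3 MISS; vc=[14,42,47,11]
#13 0x5a→b11/s3 VC-HIT; vc=[14,42,47,19]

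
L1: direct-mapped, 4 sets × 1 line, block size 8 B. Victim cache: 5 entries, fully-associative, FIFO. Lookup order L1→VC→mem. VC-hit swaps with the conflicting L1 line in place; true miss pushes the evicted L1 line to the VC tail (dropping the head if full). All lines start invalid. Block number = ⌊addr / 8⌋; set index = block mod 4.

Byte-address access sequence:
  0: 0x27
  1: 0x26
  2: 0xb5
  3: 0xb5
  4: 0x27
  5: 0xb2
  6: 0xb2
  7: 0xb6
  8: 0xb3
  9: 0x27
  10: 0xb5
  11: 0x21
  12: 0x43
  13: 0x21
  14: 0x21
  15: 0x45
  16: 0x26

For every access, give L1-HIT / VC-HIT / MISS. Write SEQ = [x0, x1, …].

0: 0x27 (blk 4, set 0) → MISS  vc=[]
1: 0x26 (blk 4, set 0) → L1-HIT  vc=[]
2: 0xb5 (blk 22, set 2) → MISS  vc=[]
3: 0xb5 (blk 22, set 2) → L1-HIT  vc=[]
4: 0x27 (blk 4, set 0) → L1-HIT  vc=[]
5: 0xb2 (blk 22, set 2) → L1-HIT  vc=[]
6: 0xb2 (blk 22, set 2) → L1-HIT  vc=[]
7: 0xb6 (blk 22, set 2) → L1-HIT  vc=[]
8: 0xb3 (blk 22, set 2) → L1-HIT  vc=[]
9: 0x27 (blk 4, set 0) → L1-HIT  vc=[]
10: 0xb5 (blk 22, set 2) → L1-HIT  vc=[]
11: 0x21 (blk 4, set 0) → L1-HIT  vc=[]
12: 0x43 (blk 8, set 0) → MISS  vc=[4]
13: 0x21 (blk 4, set 0) → VC-HIT  vc=[8]
14: 0x21 (blk 4, set 0) → L1-HIT  vc=[8]
15: 0x45 (blk 8, set 0) → VC-HIT  vc=[4]
16: 0x26 (blk 4, set 0) → VC-HIT  vc=[8]

SEQ = [MISS, L1-HIT, MISS, L1-HIT, L1-HIT, L1-HIT, L1-HIT, L1-HIT, L1-HIT, L1-HIT, L1-HIT, L1-HIT, MISS, VC-HIT, L1-HIT, VC-HIT, VC-HIT]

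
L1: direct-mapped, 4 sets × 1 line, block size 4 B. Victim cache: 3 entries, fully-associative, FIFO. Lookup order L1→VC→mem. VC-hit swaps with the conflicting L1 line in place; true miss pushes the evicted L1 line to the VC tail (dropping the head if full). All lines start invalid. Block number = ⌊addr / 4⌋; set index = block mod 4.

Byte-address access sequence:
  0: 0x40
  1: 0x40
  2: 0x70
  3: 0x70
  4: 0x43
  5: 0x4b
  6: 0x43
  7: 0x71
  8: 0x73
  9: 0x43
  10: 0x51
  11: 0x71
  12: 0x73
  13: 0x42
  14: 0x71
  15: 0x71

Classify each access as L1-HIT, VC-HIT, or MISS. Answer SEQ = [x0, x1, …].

0: 0x40 (blk 16, set 0) → MISS  vc=[]
1: 0x40 (blk 16, set 0) → L1-HIT  vc=[]
2: 0x70 (blk 28, set 0) → MISS  vc=[16]
3: 0x70 (blk 28, set 0) → L1-HIT  vc=[16]
4: 0x43 (blk 16, set 0) → VC-HIT  vc=[28]
5: 0x4b (blk 18, set 2) → MISS  vc=[28]
6: 0x43 (blk 16, set 0) → L1-HIT  vc=[28]
7: 0x71 (blk 28, set 0) → VC-HIT  vc=[16]
8: 0x73 (blk 28, set 0) → L1-HIT  vc=[16]
9: 0x43 (blk 16, set 0) → VC-HIT  vc=[28]
10: 0x51 (blk 20, set 0) → MISS  vc=[28, 16]
11: 0x71 (blk 28, set 0) → VC-HIT  vc=[20, 16]
12: 0x73 (blk 28, set 0) → L1-HIT  vc=[20, 16]
13: 0x42 (blk 16, set 0) → VC-HIT  vc=[20, 28]
14: 0x71 (blk 28, set 0) → VC-HIT  vc=[20, 16]
15: 0x71 (blk 28, set 0) → L1-HIT  vc=[20, 16]

SEQ = [MISS, L1-HIT, MISS, L1-HIT, VC-HIT, MISS, L1-HIT, VC-HIT, L1-HIT, VC-HIT, MISS, VC-HIT, L1-HIT, VC-HIT, VC-HIT, L1-HIT]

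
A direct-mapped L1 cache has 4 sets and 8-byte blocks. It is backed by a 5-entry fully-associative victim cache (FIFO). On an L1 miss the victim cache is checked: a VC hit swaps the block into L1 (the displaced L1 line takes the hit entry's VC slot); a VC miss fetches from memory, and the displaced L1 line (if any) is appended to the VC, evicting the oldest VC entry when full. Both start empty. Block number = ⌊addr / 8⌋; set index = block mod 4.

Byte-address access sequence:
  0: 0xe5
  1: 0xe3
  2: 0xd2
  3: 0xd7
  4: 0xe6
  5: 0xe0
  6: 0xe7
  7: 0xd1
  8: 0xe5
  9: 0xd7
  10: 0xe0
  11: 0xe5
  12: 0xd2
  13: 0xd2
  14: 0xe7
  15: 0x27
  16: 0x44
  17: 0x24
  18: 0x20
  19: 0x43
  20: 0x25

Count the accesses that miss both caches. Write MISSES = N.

MISSES = 4

0: 0xe5 (blk 28, set 0) → MISS  vc=[]
1: 0xe3 (blk 28, set 0) → L1-HIT  vc=[]
2: 0xd2 (blk 26, set 2) → MISS  vc=[]
3: 0xd7 (blk 26, set 2) → L1-HIT  vc=[]
4: 0xe6 (blk 28, set 0) → L1-HIT  vc=[]
5: 0xe0 (blk 28, set 0) → L1-HIT  vc=[]
6: 0xe7 (blk 28, set 0) → L1-HIT  vc=[]
7: 0xd1 (blk 26, set 2) → L1-HIT  vc=[]
8: 0xe5 (blk 28, set 0) → L1-HIT  vc=[]
9: 0xd7 (blk 26, set 2) → L1-HIT  vc=[]
10: 0xe0 (blk 28, set 0) → L1-HIT  vc=[]
11: 0xe5 (blk 28, set 0) → L1-HIT  vc=[]
12: 0xd2 (blk 26, set 2) → L1-HIT  vc=[]
13: 0xd2 (blk 26, set 2) → L1-HIT  vc=[]
14: 0xe7 (blk 28, set 0) → L1-HIT  vc=[]
15: 0x27 (blk 4, set 0) → MISS  vc=[28]
16: 0x44 (blk 8, set 0) → MISS  vc=[28, 4]
17: 0x24 (blk 4, set 0) → VC-HIT  vc=[28, 8]
18: 0x20 (blk 4, set 0) → L1-HIT  vc=[28, 8]
19: 0x43 (blk 8, set 0) → VC-HIT  vc=[28, 4]
20: 0x25 (blk 4, set 0) → VC-HIT  vc=[28, 8]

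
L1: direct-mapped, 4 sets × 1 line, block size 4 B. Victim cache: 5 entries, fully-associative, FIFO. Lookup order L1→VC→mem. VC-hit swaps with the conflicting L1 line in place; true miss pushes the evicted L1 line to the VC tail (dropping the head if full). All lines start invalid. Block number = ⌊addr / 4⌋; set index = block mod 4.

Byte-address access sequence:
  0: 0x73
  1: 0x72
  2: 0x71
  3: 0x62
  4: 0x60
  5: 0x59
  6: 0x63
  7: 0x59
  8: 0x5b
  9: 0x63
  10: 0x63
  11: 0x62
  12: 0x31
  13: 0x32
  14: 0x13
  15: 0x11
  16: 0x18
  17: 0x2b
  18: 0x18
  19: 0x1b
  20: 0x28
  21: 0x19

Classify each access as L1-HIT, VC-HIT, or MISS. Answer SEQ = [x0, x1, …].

SEQ = [MISS, L1-HIT, L1-HIT, MISS, L1-HIT, MISS, L1-HIT, L1-HIT, L1-HIT, L1-HIT, L1-HIT, L1-HIT, MISS, L1-HIT, MISS, L1-HIT, MISS, MISS, VC-HIT, L1-HIT, VC-HIT, VC-HIT]

#0 0x73→b28/s0 MISS; vc=[]
#1 0x72→b28/s0 L1-HIT; vc=[]
#2 0x71→b28/s0 L1-HIT; vc=[]
#3 0x62→b24/s0 MISS; vc=[28]
#4 0x60→b24/s0 L1-HIT; vc=[28]
#5 0x59→b22/s2 MISS; vc=[28]
#6 0x63→b24/s0 L1-HIT; vc=[28]
#7 0x59→b22/s2 L1-HIT; vc=[28]
#8 0x5b→b22/s2 L1-HIT; vc=[28]
#9 0x63→b24/s0 L1-HIT; vc=[28]
#10 0x63→b24/s0 L1-HIT; vc=[28]
#11 0x62→b24/s0 L1-HIT; vc=[28]
#12 0x31→b12/s0 MISS; vc=[28,24]
#13 0x32→b12/s0 L1-HIT; vc=[28,24]
#14 0x13→b4/s0 MISS; vc=[28,24,12]
#15 0x11→b4/s0 L1-HIT; vc=[28,24,12]
#16 0x18→b6/s2 MISS; vc=[28,24,12,22]
#17 0x2b→b10/s2 MISS; vc=[28,24,12,22,6]
#18 0x18→b6/s2 VC-HIT; vc=[28,24,12,22,10]
#19 0x1b→b6/s2 L1-HIT; vc=[28,24,12,22,10]
#20 0x28→b10/s2 VC-HIT; vc=[28,24,12,22,6]
#21 0x19→b6/s2 VC-HIT; vc=[28,24,12,22,10]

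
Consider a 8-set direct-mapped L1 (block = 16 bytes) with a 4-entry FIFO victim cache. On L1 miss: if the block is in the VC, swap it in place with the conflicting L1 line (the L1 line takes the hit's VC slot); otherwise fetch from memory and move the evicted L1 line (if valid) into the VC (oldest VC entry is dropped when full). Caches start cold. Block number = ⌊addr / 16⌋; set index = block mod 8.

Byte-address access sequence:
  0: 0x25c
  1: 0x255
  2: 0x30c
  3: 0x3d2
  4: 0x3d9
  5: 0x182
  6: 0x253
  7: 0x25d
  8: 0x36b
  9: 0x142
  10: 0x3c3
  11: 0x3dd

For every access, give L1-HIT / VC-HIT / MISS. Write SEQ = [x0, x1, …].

#0 0x25c→b37/s5 MISS; vc=[]
#1 0x255→b37/s5 L1-HIT; vc=[]
#2 0x30c→b48/s0 MISS; vc=[]
#3 0x3d2→b61/s5 MISS; vc=[37]
#4 0x3d9→b61/s5 L1-HIT; vc=[37]
#5 0x182→b24/s0 MISS; vc=[37,48]
#6 0x253→b37/s5 VC-HIT; vc=[61,48]
#7 0x25d→b37/s5 L1-HIT; vc=[61,48]
#8 0x36b→b54/s6 MISS; vc=[61,48]
#9 0x142→b20/s4 MISS; vc=[61,48]
#10 0x3c3→b60/s4 MISS; vc=[61,48,20]
#11 0x3dd→b61/s5 VC-HIT; vc=[37,48,20]

SEQ = [MISS, L1-HIT, MISS, MISS, L1-HIT, MISS, VC-HIT, L1-HIT, MISS, MISS, MISS, VC-HIT]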